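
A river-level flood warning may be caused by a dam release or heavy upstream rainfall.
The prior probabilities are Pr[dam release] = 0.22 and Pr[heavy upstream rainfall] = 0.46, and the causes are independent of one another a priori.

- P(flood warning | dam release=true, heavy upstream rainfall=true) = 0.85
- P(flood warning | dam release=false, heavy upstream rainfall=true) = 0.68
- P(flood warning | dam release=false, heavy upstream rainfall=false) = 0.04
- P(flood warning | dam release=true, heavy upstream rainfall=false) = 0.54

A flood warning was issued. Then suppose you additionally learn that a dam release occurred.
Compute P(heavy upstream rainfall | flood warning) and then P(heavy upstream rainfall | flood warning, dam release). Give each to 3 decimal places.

Enumerate the 4 (dam release, heavy upstream rainfall) configurations and weight by the priors:
  P(flood warning) = 0.04·0.78·0.54 + 0.68·0.78·0.46 + 0.54·0.22·0.54 + 0.85·0.22·0.46
        = 0.016848 + 0.243984 + 0.064152 + 0.086020 = 0.411004
Keeping only the heavy upstream rainfall-present terms gives 0.330004, so
  P(heavy upstream rainfall | flood warning) = 0.330004 / 0.411004 ≈ 0.803

Now also conditioning on dam release=true:
Enumerate both values of heavy upstream rainfall and weight by the priors:
  P(flood warning | dam release) = 0.54*0.54 + 0.85*0.46
        = 0.291600 + 0.391000 = 0.682600
The terms with heavy upstream rainfall present sum to 0.391000, so
  P(heavy upstream rainfall | flood warning, dam release) = 0.391000 / 0.682600 ≈ 0.573
— dam release explains away the evidence for heavy upstream rainfall.

P(heavy upstream rainfall | flood warning) ≈ 0.803; P(heavy upstream rainfall | flood warning, dam release) ≈ 0.573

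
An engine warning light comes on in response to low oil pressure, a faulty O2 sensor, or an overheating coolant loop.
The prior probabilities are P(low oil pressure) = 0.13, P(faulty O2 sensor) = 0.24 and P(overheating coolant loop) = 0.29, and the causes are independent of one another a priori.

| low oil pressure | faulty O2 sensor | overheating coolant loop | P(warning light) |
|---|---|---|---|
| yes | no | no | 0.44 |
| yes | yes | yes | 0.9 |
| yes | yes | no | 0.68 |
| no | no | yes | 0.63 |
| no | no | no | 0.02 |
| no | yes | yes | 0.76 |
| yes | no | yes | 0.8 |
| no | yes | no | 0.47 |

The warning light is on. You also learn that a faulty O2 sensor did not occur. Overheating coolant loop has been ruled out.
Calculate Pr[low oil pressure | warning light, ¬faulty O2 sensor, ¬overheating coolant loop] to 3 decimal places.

Pr[low oil pressure | warning light, ¬faulty O2 sensor, ¬overheating coolant loop] ≈ 0.767

P(warning light | ¬faulty O2 sensor, ¬overheating coolant loop) = 0.02×0.87 + 0.44×0.13 = 0.017400 + 0.057200 = 0.074600
Restricting to configurations with low oil pressure present: 0.44×0.13 = 0.057200.
Hence the posterior is 0.057200/0.074600 ≈ 0.767.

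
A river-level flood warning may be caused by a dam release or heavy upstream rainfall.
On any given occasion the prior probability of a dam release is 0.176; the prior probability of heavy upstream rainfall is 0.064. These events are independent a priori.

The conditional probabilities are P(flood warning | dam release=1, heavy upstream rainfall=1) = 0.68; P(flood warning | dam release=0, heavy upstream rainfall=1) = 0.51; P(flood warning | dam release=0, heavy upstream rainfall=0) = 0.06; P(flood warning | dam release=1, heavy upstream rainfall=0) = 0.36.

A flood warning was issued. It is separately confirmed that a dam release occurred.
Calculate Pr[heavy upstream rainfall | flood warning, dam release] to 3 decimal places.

Pr[heavy upstream rainfall | flood warning, dam release] ≈ 0.114

Sum P(flood warning|·) weighted by the priors over both values of heavy upstream rainfall:
  P(flood warning | dam release) = 0.36*0.936 + 0.68*0.064
        = 0.336960 + 0.043520 = 0.380480
The terms with heavy upstream rainfall present sum to 0.043520, so
  P(heavy upstream rainfall | flood warning, dam release) = 0.043520 / 0.380480 ≈ 0.114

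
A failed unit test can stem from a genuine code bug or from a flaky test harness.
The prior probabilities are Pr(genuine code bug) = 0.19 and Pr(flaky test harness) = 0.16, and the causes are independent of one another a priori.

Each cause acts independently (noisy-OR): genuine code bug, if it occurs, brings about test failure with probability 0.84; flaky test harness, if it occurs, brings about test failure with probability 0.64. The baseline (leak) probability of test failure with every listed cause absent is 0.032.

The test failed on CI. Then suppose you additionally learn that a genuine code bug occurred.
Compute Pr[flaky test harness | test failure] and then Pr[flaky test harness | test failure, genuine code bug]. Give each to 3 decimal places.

Under noisy-OR, P(test failure | causes) = 1 − (1−0.032)·∏(1−qᵢ) over the active causes.
For the numerator, keep only flaky test harness=true terms: 0.084437 + 0.028705 = 0.113142
Denominator P(test failure): 0.032×0.81×0.84 + 0.65152×0.81×0.16 + 0.84512×0.19×0.84 + 0.944243×0.19×0.16 = 0.269796
P(flaky test harness | test failure) = 0.113142/0.269796 ≈ 0.419

Now also conditioning on genuine code bug=true:
P(test failure | genuine code bug) = 0.84512*0.84 + 0.944243*0.16 = 0.709901 + 0.151079 = 0.860980
Of this, 0.151079 comes from 0.944243*0.16 (the flaky test harness=true cases).
Hence the posterior is 0.151079/0.860980 ≈ 0.175.

Pr[flaky test harness | test failure] ≈ 0.419; Pr[flaky test harness | test failure, genuine code bug] ≈ 0.175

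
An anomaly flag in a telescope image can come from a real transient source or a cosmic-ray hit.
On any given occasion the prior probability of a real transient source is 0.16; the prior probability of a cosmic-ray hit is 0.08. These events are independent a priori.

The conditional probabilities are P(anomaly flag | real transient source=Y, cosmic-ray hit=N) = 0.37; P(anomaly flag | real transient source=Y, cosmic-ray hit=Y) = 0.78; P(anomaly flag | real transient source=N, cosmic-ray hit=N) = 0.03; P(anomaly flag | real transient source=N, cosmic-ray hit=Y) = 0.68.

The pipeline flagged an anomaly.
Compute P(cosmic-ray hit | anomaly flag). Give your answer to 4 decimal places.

By total probability over the 4 (real transient source, cosmic-ray hit) configurations:
  P(anomaly flag) = 0.03×0.84×0.92 + 0.68×0.84×0.08 + 0.37×0.16×0.92 + 0.78×0.16×0.08
        = 0.023184 + 0.045696 + 0.054464 + 0.009984 = 0.133328
Keeping only the cosmic-ray hit-present terms gives 0.055680, so
  P(cosmic-ray hit | anomaly flag) = 0.055680 / 0.133328 ≈ 0.4176

P(cosmic-ray hit | anomaly flag) ≈ 0.4176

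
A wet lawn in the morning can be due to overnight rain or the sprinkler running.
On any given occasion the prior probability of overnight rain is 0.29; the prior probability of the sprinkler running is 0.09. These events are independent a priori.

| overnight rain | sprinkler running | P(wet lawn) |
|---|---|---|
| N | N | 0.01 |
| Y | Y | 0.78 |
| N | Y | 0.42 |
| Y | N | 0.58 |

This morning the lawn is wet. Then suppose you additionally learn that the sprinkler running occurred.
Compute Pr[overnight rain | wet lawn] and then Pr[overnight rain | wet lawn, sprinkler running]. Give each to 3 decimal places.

Pr[overnight rain | wet lawn] ≈ 0.839; Pr[overnight rain | wet lawn, sprinkler running] ≈ 0.431

P(wet lawn) = 0.01×0.71×0.91 + 0.42×0.71×0.09 + 0.58×0.29×0.91 + 0.78×0.29×0.09 = 0.006461 + 0.026838 + 0.153062 + 0.020358 = 0.206719
The overnight rain-present share is 0.153062 + 0.020358 = 0.173420.
Hence the posterior is 0.173420/0.206719 ≈ 0.839.

Now also conditioning on sprinkler running=true:
For the numerator, keep only overnight rain=true terms: 0.78*0.29 = 0.226200
The normalizing constant is 0.42*0.71 + 0.78*0.29 = 0.524400
P(overnight rain | wet lawn, sprinkler running) = 0.226200/0.524400 ≈ 0.431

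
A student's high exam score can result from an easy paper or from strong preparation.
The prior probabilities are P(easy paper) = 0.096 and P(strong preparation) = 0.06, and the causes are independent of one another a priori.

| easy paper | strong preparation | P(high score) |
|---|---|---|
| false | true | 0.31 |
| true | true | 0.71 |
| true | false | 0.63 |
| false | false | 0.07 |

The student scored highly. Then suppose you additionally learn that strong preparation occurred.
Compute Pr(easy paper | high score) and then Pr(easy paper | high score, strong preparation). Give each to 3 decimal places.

Pr(easy paper | high score) ≈ 0.444; Pr(easy paper | high score, strong preparation) ≈ 0.196

Enumerate the 4 (easy paper, strong preparation) configurations and weight by the priors:
  P(high score) = 0.07·0.904·0.94 + 0.31·0.904·0.06 + 0.63·0.096·0.94 + 0.71·0.096·0.06
        = 0.059483 + 0.016814 + 0.056851 + 0.004090 = 0.137238
The terms with easy paper present sum to 0.060941, so
  P(easy paper | high score) = 0.060941 / 0.137238 ≈ 0.444

With the extra evidence:
P(high score | strong preparation) = 0.31·0.904 + 0.71·0.096 = 0.280240 + 0.068160 = 0.348400
The easy paper-present share is 0.71·0.096 = 0.068160.
Hence the posterior is 0.068160/0.348400 ≈ 0.196.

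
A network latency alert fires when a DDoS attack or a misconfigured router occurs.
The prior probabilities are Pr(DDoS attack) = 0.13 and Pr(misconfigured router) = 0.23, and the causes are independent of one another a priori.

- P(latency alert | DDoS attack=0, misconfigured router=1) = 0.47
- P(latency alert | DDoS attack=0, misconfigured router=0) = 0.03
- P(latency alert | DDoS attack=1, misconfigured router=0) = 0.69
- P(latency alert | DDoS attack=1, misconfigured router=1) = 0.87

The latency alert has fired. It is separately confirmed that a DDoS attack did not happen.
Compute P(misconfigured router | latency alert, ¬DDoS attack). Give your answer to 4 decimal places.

Sum P(latency alert|·) weighted by the priors over both values of misconfigured router:
  P(latency alert | ¬DDoS attack) = 0.03*0.77 + 0.47*0.23
        = 0.023100 + 0.108100 = 0.131200
Keeping only the misconfigured router-present terms gives 0.108100, so
  P(misconfigured router | latency alert, ¬DDoS attack) = 0.108100 / 0.131200 ≈ 0.8239

P(misconfigured router | latency alert, ¬DDoS attack) ≈ 0.8239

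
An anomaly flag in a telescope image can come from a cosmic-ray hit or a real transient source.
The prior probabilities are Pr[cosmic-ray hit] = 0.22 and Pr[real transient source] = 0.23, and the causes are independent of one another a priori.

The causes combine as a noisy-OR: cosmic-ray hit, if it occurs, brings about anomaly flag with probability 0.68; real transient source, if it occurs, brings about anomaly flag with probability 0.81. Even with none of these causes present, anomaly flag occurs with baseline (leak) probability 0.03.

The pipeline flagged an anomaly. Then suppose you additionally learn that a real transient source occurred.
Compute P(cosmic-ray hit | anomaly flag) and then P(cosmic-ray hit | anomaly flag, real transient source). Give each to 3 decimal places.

P(cosmic-ray hit | anomaly flag) ≈ 0.500; P(cosmic-ray hit | anomaly flag, real transient source) ≈ 0.246

Under noisy-OR, P(anomaly flag | causes) = 1 − (1−0.03)·∏(1−qᵢ) over the active causes.
By total probability over the 4 (cosmic-ray hit, real transient source) configurations:
  P(anomaly flag) = 0.03*0.78*0.77 + 0.8157*0.78*0.23 + 0.6896*0.22*0.77 + 0.941024*0.22*0.23
        = 0.018018 + 0.146337 + 0.116818 + 0.047616 = 0.328789
Keeping only the cosmic-ray hit-present terms gives 0.164434, so
  P(cosmic-ray hit | anomaly flag) = 0.164434 / 0.328789 ≈ 0.500

Now also conditioning on real transient source=true:
For the numerator, keep only cosmic-ray hit=true terms: 0.941024·0.22 = 0.207025
Denominator P(anomaly flag | real transient source): 0.8157·0.78 + 0.941024·0.22 = 0.843271
Posterior = 0.207025 / 0.843271 ≈ 0.246
This is intercausal reasoning (explaining away): once real transient source accounts for the anomaly flag, cosmic-ray hit becomes less likely.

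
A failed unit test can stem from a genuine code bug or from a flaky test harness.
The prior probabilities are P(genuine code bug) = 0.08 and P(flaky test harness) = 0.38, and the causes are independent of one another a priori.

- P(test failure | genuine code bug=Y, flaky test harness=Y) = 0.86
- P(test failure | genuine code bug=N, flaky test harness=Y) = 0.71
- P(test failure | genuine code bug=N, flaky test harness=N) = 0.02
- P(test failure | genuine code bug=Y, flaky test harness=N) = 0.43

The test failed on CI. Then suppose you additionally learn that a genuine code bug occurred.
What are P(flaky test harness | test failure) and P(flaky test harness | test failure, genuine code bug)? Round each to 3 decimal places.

P(flaky test harness | test failure) ≈ 0.893; P(flaky test harness | test failure, genuine code bug) ≈ 0.551

Weight on flaky test harness=true, given the evidence: 0.248216 + 0.026144 = 0.274360
Normalizer over all consistent configurations: 0.02*0.92*0.62 + 0.71*0.92*0.38 + 0.43*0.08*0.62 + 0.86*0.08*0.38 = 0.307096
P(flaky test harness | test failure) = 0.274360/0.307096 ≈ 0.893

Now condition on the additional information:
P(test failure | genuine code bug) = 0.43·0.62 + 0.86·0.38 = 0.266600 + 0.326800 = 0.593400
The flaky test harness-present share is 0.86·0.38 = 0.326800.
Hence the posterior is 0.326800/0.593400 ≈ 0.551.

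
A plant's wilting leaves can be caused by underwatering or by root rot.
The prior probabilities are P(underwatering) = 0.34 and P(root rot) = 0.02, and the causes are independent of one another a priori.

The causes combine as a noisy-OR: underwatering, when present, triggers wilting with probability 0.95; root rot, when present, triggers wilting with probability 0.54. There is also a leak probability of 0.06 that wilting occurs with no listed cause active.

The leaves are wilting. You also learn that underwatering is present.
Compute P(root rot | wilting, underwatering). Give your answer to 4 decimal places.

Under noisy-OR, P(wilting | causes) = 1 − (1−0.06)·∏(1−qᵢ) over the active causes.
P(wilting | underwatering) = 0.953×0.98 + 0.97838×0.02 = 0.933940 + 0.019568 = 0.953508
Restricting to configurations with root rot present: 0.97838×0.02 = 0.019568.
P(root rot | wilting, underwatering) = 0.019568 / 0.953508 ≈ 0.0205

P(root rot | wilting, underwatering) ≈ 0.0205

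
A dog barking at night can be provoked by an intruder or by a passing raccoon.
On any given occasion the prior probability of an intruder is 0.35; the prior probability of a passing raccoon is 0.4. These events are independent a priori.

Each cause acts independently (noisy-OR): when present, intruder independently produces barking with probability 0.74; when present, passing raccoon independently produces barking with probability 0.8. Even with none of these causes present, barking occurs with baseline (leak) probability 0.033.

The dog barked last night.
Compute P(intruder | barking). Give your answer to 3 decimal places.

Under noisy-OR, P(barking | causes) = 1 − (1−0.033)·∏(1−qᵢ) over the active causes.
P(barking) = 0.033×0.65×0.6 + 0.8066×0.65×0.4 + 0.74858×0.35×0.6 + 0.949716×0.35×0.4 = 0.012870 + 0.209716 + 0.157202 + 0.132960 = 0.512748
Restricting to configurations with intruder present: 0.157202 + 0.132960 = 0.290162.
P(intruder | barking) = 0.290162 / 0.512748 ≈ 0.566

P(intruder | barking) ≈ 0.566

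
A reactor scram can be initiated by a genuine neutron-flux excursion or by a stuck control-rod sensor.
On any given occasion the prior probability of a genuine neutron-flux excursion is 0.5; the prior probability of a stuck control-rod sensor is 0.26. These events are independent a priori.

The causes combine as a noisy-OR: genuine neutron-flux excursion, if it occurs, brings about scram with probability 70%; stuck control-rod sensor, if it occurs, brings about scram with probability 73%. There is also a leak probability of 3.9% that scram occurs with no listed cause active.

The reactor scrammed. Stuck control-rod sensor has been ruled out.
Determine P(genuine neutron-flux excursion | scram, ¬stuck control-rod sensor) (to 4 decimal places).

P(genuine neutron-flux excursion | scram, ¬stuck control-rod sensor) ≈ 0.9480

Under noisy-OR, P(scram | causes) = 1 − (1−0.039)·∏(1−qᵢ) over the active causes.
Numerator (weight on configurations with genuine neutron-flux excursion): 0.7117×0.5 = 0.355850
Normalizer over all consistent configurations: 0.039×0.5 + 0.7117×0.5 = 0.375350
P(genuine neutron-flux excursion | scram, ¬stuck control-rod sensor) = 0.355850/0.375350 ≈ 0.9480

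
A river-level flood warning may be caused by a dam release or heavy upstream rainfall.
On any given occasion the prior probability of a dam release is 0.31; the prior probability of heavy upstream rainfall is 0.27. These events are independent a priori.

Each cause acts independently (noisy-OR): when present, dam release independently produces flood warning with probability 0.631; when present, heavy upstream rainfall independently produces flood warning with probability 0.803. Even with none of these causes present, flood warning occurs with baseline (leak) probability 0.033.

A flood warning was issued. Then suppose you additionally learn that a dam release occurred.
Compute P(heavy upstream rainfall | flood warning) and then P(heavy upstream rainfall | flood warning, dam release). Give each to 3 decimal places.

P(heavy upstream rainfall | flood warning) ≈ 0.585; P(heavy upstream rainfall | flood warning, dam release) ≈ 0.348

Under noisy-OR, P(flood warning | causes) = 1 − (1−0.033)·∏(1−qᵢ) over the active causes.
For the numerator, keep only heavy upstream rainfall=true terms: 0.150810 + 0.077816 = 0.228626
Denominator P(flood warning): 0.033*0.69*0.73 + 0.809501*0.69*0.27 + 0.643177*0.31*0.73 + 0.929706*0.31*0.27 = 0.390799
Posterior = 0.228626 / 0.390799 ≈ 0.585

Now also conditioning on dam release=true:
Enumerate both values of heavy upstream rainfall and weight by the priors:
  P(flood warning | dam release) = 0.643177·0.73 + 0.929706·0.27
        = 0.469519 + 0.251021 = 0.720540
Configurations with heavy upstream rainfall contribute 0.251021, so
  P(heavy upstream rainfall | flood warning, dam release) = 0.251021 / 0.720540 ≈ 0.348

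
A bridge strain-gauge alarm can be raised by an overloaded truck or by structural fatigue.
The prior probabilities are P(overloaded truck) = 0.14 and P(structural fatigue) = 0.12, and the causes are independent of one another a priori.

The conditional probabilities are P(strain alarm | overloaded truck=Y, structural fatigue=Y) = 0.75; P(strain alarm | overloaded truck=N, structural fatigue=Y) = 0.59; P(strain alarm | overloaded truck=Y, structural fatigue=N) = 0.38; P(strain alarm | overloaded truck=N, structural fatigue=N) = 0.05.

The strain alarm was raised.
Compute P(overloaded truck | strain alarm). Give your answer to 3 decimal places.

P(strain alarm) = 0.05×0.86×0.88 + 0.59×0.86×0.12 + 0.38×0.14×0.88 + 0.75×0.14×0.12 = 0.037840 + 0.060888 + 0.046816 + 0.012600 = 0.158144
The overloaded truck-present share is 0.046816 + 0.012600 = 0.059416.
P(overloaded truck | strain alarm) = 0.059416 / 0.158144 ≈ 0.376

P(overloaded truck | strain alarm) ≈ 0.376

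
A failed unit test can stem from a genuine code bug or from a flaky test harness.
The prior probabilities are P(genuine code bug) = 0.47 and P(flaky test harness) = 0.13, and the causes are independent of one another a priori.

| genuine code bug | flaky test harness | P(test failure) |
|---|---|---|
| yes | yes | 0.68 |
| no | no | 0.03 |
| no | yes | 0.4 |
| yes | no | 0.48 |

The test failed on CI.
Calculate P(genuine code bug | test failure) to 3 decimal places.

Weight on genuine code bug=true, given the evidence: 0.196272 + 0.041548 = 0.237820
Normalizer over all consistent configurations: 0.03·0.53·0.87 + 0.4·0.53·0.13 + 0.48·0.47·0.87 + 0.68·0.47·0.13 = 0.279213
Posterior = 0.237820 / 0.279213 ≈ 0.852

P(genuine code bug | test failure) ≈ 0.852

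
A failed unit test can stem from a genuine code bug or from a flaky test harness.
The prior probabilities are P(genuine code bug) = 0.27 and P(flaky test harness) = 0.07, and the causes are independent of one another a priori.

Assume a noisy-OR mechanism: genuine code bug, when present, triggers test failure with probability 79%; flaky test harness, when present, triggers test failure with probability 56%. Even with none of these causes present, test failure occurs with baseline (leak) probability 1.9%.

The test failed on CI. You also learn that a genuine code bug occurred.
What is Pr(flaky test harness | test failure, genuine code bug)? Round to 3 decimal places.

Under noisy-OR, P(test failure | causes) = 1 − (1−0.019)·∏(1−qᵢ) over the active causes.
By total probability over both values of flaky test harness:
  P(test failure | genuine code bug) = 0.79399×0.93 + 0.909356×0.07
        = 0.738411 + 0.063655 = 0.802066
Configurations with flaky test harness contribute 0.063655, so
  P(flaky test harness | test failure, genuine code bug) = 0.063655 / 0.802066 ≈ 0.079

Pr(flaky test harness | test failure, genuine code bug) ≈ 0.079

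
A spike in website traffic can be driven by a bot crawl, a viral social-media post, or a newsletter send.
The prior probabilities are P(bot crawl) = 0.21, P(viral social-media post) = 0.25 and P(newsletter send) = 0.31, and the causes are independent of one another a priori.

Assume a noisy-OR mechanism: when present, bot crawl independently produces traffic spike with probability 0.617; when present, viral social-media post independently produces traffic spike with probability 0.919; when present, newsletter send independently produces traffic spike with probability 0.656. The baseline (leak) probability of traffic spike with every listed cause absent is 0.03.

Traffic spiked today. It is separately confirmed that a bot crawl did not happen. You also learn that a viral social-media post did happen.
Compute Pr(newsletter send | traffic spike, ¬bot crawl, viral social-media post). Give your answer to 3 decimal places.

Pr(newsletter send | traffic spike, ¬bot crawl, viral social-media post) ≈ 0.322

Under noisy-OR, P(traffic spike | causes) = 1 − (1−0.03)·∏(1−qᵢ) over the active causes.
Numerator (weight on configurations with newsletter send): 0.972972×0.31 = 0.301621
Normalizer over all consistent configurations: 0.92143×0.69 + 0.972972×0.31 = 0.937408
Posterior = 0.301621 / 0.937408 ≈ 0.322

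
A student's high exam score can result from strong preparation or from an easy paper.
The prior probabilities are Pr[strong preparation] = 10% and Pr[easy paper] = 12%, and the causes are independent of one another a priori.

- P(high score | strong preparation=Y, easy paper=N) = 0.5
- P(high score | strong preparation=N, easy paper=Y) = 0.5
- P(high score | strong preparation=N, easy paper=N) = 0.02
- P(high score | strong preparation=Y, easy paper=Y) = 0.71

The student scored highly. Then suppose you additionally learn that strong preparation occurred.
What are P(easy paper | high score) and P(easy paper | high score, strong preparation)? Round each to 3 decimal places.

Numerator (weight on configurations with easy paper): 0.054000 + 0.008520 = 0.062520
Denominator P(high score): 0.02×0.9×0.88 + 0.5×0.9×0.12 + 0.5×0.1×0.88 + 0.71×0.1×0.12 = 0.122360
P(easy paper | high score) = 0.062520/0.122360 ≈ 0.511

With the extra evidence:
Enumerate both values of easy paper and weight by the priors:
  P(high score | strong preparation) = 0.5*0.88 + 0.71*0.12
        = 0.440000 + 0.085200 = 0.525200
The terms with easy paper present sum to 0.085200, so
  P(easy paper | high score, strong preparation) = 0.085200 / 0.525200 ≈ 0.162
Conditioning on strong preparation lowers the posterior on easy paper: the classic explaining-away effect in a common-effect structure.

P(easy paper | high score) ≈ 0.511; P(easy paper | high score, strong preparation) ≈ 0.162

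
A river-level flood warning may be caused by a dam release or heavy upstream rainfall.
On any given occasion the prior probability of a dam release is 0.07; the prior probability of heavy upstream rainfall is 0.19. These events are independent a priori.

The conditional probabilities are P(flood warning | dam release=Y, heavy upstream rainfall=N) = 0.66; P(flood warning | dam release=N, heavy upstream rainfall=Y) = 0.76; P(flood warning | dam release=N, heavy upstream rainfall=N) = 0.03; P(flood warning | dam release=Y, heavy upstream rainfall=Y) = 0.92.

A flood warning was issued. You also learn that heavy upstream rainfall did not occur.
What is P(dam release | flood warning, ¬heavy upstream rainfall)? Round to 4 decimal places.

By total probability over both values of dam release:
  P(flood warning | ¬heavy upstream rainfall) = 0.03·0.93 + 0.66·0.07
        = 0.027900 + 0.046200 = 0.074100
Keeping only the dam release-present terms gives 0.046200, so
  P(dam release | flood warning, ¬heavy upstream rainfall) = 0.046200 / 0.074100 ≈ 0.6235

P(dam release | flood warning, ¬heavy upstream rainfall) ≈ 0.6235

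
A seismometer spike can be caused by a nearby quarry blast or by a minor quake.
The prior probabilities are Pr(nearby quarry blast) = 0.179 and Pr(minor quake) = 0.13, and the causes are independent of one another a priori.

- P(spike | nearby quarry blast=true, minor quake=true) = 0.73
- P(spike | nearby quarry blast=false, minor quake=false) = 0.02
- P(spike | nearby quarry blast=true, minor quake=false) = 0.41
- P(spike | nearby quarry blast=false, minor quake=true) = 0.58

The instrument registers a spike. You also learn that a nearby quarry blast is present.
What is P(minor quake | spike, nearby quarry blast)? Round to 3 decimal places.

P(minor quake | spike, nearby quarry blast) ≈ 0.210

Weight on minor quake=true, given the evidence: 0.73×0.13 = 0.094900
Normalizer over all consistent configurations: 0.41×0.87 + 0.73×0.13 = 0.451600
P(minor quake | spike, nearby quarry blast) = 0.094900/0.451600 ≈ 0.210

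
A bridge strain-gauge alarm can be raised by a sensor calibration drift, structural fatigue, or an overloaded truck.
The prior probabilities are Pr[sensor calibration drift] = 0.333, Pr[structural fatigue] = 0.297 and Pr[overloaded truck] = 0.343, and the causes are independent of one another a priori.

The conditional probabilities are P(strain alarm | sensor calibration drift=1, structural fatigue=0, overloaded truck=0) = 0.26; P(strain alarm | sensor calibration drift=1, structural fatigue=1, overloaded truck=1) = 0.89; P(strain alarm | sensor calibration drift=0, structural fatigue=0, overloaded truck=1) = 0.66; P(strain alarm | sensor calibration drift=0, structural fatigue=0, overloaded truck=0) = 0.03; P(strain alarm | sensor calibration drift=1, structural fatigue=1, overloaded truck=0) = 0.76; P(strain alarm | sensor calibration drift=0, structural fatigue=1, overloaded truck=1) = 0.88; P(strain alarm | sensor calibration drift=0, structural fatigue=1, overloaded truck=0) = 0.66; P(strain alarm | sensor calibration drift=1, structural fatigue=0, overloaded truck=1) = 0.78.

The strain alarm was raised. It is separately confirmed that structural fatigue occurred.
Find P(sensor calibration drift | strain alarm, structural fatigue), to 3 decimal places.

P(sensor calibration drift | strain alarm, structural fatigue) ≈ 0.353

Enumerate the 4 (sensor calibration drift, overloaded truck) configurations and weight by the priors:
  P(strain alarm | structural fatigue) = 0.66*0.667*0.657 + 0.88*0.667*0.343 + 0.76*0.333*0.657 + 0.89*0.333*0.343
        = 0.289225 + 0.201327 + 0.166274 + 0.101655 = 0.758481
The terms with sensor calibration drift present sum to 0.267929, so
  P(sensor calibration drift | strain alarm, structural fatigue) = 0.267929 / 0.758481 ≈ 0.353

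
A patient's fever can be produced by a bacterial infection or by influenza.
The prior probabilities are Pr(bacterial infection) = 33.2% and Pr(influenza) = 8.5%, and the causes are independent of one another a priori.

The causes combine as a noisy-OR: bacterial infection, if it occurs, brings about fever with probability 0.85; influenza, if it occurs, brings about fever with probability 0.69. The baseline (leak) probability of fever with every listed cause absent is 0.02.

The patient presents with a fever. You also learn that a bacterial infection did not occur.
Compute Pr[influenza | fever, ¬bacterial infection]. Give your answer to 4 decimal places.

Pr[influenza | fever, ¬bacterial infection] ≈ 0.7638

Under noisy-OR, P(fever | causes) = 1 − (1−0.02)·∏(1−qᵢ) over the active causes.
By total probability over both values of influenza:
  P(fever | ¬bacterial infection) = 0.02×0.915 + 0.6962×0.085
        = 0.018300 + 0.059177 = 0.077477
Keeping only the influenza-present terms gives 0.059177, so
  P(influenza | fever, ¬bacterial infection) = 0.059177 / 0.077477 ≈ 0.7638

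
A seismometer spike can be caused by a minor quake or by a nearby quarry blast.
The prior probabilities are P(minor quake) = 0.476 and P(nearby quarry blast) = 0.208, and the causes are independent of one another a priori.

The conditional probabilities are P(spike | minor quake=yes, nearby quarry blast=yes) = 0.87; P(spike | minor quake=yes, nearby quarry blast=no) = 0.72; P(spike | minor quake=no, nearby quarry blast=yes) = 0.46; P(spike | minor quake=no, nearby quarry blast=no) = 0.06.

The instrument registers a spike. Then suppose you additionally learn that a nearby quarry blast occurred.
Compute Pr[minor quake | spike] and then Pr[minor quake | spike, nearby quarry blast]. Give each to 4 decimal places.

By total probability over the 4 (minor quake, nearby quarry blast) configurations:
  P(spike) = 0.06×0.524×0.792 + 0.46×0.524×0.208 + 0.72×0.476×0.792 + 0.87×0.476×0.208
        = 0.024900 + 0.050136 + 0.271434 + 0.086137 = 0.432607
The terms with minor quake present sum to 0.357571, so
  P(minor quake | spike) = 0.357571 / 0.432607 ≈ 0.8265

Now also conditioning on nearby quarry blast=true:
Weight on minor quake=true, given the evidence: 0.87*0.476 = 0.414120
The normalizing constant is 0.46*0.524 + 0.87*0.476 = 0.655160
Posterior = 0.414120 / 0.655160 ≈ 0.6321

Pr[minor quake | spike] ≈ 0.8265; Pr[minor quake | spike, nearby quarry blast] ≈ 0.6321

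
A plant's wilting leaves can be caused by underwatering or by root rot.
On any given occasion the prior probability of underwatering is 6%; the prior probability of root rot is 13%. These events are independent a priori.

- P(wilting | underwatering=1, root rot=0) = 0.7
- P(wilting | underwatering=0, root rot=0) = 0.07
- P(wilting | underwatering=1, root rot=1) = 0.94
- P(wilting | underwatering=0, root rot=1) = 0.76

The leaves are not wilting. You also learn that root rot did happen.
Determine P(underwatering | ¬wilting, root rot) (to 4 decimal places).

P(underwatering | ¬wilting, root rot) ≈ 0.0157

By total probability over both values of underwatering:
  P(¬wilting | root rot) = 0.24×0.94 + 0.06×0.06
        = 0.225600 + 0.003600 = 0.229200
The terms with underwatering present sum to 0.003600, so
  P(underwatering | ¬wilting, root rot) = 0.003600 / 0.229200 ≈ 0.0157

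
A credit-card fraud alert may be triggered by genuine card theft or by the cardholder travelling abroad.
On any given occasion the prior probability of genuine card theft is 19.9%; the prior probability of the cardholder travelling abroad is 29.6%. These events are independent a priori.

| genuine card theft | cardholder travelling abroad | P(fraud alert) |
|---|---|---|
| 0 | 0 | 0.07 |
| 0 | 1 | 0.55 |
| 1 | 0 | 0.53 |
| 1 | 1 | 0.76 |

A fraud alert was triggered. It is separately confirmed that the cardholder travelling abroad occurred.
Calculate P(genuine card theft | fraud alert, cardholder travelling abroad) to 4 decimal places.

Numerator (weight on configurations with genuine card theft): 0.76×0.199 = 0.151240
The normalizing constant is 0.55×0.801 + 0.76×0.199 = 0.591790
Posterior = 0.151240 / 0.591790 ≈ 0.2556

P(genuine card theft | fraud alert, cardholder travelling abroad) ≈ 0.2556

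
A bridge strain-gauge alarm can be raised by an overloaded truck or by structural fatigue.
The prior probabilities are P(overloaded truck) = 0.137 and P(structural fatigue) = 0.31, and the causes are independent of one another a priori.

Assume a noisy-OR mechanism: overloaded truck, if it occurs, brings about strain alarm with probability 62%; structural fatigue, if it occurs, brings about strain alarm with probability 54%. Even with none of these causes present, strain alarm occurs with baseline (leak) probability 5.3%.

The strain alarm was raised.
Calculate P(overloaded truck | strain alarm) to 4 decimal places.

Under noisy-OR, P(strain alarm | causes) = 1 − (1−0.053)·∏(1−qᵢ) over the active causes.
By total probability over the 4 (overloaded truck, structural fatigue) configurations:
  P(strain alarm) = 0.053*0.863*0.69 + 0.56438*0.863*0.31 + 0.64014*0.137*0.69 + 0.834464*0.137*0.31
        = 0.031560 + 0.150989 + 0.060512 + 0.035440 = 0.278501
Configurations with overloaded truck contribute 0.095952, so
  P(overloaded truck | strain alarm) = 0.095952 / 0.278501 ≈ 0.3445

P(overloaded truck | strain alarm) ≈ 0.3445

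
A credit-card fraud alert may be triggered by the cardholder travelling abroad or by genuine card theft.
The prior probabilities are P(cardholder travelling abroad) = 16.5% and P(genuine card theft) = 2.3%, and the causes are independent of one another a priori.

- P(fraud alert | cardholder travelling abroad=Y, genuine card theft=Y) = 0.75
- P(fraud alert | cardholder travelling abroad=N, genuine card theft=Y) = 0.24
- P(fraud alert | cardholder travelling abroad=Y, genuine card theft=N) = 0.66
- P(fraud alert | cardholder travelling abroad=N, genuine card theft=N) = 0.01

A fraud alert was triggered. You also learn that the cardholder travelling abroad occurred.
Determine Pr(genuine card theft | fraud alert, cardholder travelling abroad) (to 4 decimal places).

Sum P(fraud alert|·) weighted by the priors over both values of genuine card theft:
  P(fraud alert | cardholder travelling abroad) = 0.66*0.977 + 0.75*0.023
        = 0.644820 + 0.017250 = 0.662070
Keeping only the genuine card theft-present terms gives 0.017250, so
  P(genuine card theft | fraud alert, cardholder travelling abroad) = 0.017250 / 0.662070 ≈ 0.0261

Pr(genuine card theft | fraud alert, cardholder travelling abroad) ≈ 0.0261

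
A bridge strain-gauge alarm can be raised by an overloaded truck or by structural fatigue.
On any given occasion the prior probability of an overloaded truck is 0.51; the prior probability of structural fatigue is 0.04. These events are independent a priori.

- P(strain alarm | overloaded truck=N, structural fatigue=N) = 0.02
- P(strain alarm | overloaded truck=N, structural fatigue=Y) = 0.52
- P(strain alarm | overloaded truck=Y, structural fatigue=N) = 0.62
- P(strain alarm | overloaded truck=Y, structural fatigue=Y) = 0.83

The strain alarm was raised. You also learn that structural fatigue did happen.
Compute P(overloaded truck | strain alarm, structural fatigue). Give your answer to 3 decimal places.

By total probability over both values of overloaded truck:
  P(strain alarm | structural fatigue) = 0.52*0.49 + 0.83*0.51
        = 0.254800 + 0.423300 = 0.678100
Keeping only the overloaded truck-present terms gives 0.423300, so
  P(overloaded truck | strain alarm, structural fatigue) = 0.423300 / 0.678100 ≈ 0.624

P(overloaded truck | strain alarm, structural fatigue) ≈ 0.624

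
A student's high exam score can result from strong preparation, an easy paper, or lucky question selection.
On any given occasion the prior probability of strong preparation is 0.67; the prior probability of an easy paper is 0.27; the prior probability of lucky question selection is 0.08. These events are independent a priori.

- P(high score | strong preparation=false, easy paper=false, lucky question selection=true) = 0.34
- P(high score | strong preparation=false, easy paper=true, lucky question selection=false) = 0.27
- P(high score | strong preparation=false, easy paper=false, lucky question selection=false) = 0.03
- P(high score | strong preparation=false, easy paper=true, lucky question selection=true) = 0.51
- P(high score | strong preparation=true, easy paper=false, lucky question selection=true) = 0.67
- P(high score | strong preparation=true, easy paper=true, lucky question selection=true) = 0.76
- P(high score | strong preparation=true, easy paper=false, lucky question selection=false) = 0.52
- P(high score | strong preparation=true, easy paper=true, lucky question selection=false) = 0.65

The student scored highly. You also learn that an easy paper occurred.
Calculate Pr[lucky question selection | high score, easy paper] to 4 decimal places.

By total probability over the 4 (strong preparation, lucky question selection) configurations:
  P(high score | easy paper) = 0.27·0.33·0.92 + 0.51·0.33·0.08 + 0.65·0.67·0.92 + 0.76·0.67·0.08
        = 0.081972 + 0.013464 + 0.400660 + 0.040736 = 0.536832
Keeping only the lucky question selection-present terms gives 0.054200, so
  P(lucky question selection | high score, easy paper) = 0.054200 / 0.536832 ≈ 0.1010

Pr[lucky question selection | high score, easy paper] ≈ 0.1010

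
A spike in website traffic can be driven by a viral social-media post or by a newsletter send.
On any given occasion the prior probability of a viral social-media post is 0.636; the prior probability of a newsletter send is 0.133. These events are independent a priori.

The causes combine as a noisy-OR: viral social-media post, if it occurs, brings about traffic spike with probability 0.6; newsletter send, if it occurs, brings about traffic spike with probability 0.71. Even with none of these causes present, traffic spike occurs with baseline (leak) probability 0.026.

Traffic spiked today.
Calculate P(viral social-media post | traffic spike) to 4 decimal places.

Under noisy-OR, P(traffic spike | causes) = 1 − (1−0.026)·∏(1−qᵢ) over the active causes.
For the numerator, keep only viral social-media post=true terms: 0.336582 + 0.075031 = 0.411613
Normalizer over all consistent configurations: 0.026×0.364×0.867 + 0.71754×0.364×0.133 + 0.6104×0.636×0.867 + 0.887016×0.636×0.133 = 0.454556
Posterior = 0.411613 / 0.454556 ≈ 0.9055

P(viral social-media post | traffic spike) ≈ 0.9055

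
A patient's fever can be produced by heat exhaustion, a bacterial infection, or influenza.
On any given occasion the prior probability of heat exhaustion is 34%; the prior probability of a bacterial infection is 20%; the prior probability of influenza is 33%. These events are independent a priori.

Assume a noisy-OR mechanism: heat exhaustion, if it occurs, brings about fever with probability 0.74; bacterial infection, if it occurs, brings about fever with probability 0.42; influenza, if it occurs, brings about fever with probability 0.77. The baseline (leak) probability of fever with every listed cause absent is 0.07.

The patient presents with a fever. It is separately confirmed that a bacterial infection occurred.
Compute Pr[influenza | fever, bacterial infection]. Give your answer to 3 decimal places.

Pr[influenza | fever, bacterial infection] ≈ 0.428

Under noisy-OR, P(fever | causes) = 1 − (1−0.07)·∏(1−qᵢ) over the active causes.
Weight on influenza=true, given the evidence: 0.190779 + 0.108581 = 0.299360
Denominator P(fever | bacterial infection): 0.4606*0.66*0.67 + 0.875938*0.66*0.33 + 0.859756*0.34*0.67 + 0.967744*0.34*0.33 = 0.698889
Posterior = 0.299360 / 0.698889 ≈ 0.428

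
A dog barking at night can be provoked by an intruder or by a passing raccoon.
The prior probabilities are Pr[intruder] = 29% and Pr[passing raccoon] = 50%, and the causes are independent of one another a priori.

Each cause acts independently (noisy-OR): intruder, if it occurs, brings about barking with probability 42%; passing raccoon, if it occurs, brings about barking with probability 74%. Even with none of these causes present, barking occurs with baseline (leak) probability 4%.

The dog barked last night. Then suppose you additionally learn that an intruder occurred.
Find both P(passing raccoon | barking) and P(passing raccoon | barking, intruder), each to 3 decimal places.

Under noisy-OR, P(barking | causes) = 1 − (1−0.04)·∏(1−qᵢ) over the active causes.
P(barking) = 0.04·0.71·0.5 + 0.7504·0.71·0.5 + 0.4432·0.29·0.5 + 0.855232·0.29·0.5 = 0.014200 + 0.266392 + 0.064264 + 0.124009 = 0.468865
Of this, 0.390401 comes from 0.266392 + 0.124009 (the passing raccoon=true cases).
P(passing raccoon | barking) = 0.390401 / 0.468865 ≈ 0.833

With the extra evidence:
For the numerator, keep only passing raccoon=true terms: 0.855232×0.5 = 0.427616
The normalizing constant is 0.4432×0.5 + 0.855232×0.5 = 0.649216
Posterior = 0.427616 / 0.649216 ≈ 0.659
This is intercausal reasoning (explaining away): once intruder accounts for the barking, passing raccoon becomes less likely.

P(passing raccoon | barking) ≈ 0.833; P(passing raccoon | barking, intruder) ≈ 0.659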